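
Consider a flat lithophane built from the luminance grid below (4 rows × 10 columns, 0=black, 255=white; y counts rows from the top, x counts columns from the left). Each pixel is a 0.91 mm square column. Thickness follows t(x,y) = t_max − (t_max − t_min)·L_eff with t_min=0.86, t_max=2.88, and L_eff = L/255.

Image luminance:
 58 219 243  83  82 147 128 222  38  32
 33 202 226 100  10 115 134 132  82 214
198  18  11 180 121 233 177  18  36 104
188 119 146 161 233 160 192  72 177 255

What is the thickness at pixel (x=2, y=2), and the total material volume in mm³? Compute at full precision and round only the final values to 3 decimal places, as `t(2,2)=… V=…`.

t(2,2)=2.793 V=60.636

span = t_max - t_min = 2.88 - 0.86 = 2.020
L(2,2) = 11, L_eff = 11/255 = 0.043137
t(2,2) = 2.88 - 2.020·0.043137 = 2.793
Σt over all 4·10 pixels = 933601/12750 ≈ 73.2236078
V = pitch²·Σt = 0.91²·933601/12750 = 60.636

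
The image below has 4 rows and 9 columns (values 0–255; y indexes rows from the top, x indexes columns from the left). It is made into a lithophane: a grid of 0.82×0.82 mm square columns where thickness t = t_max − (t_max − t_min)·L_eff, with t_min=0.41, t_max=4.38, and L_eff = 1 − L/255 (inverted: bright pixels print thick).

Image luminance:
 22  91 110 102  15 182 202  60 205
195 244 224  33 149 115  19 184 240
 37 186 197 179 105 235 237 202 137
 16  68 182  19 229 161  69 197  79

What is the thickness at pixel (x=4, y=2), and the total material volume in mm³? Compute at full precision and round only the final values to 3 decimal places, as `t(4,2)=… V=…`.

t(4,2)=2.045 V=61.502

span = t_max - t_min = 4.38 - 0.41 = 3.970
L(4,2) = 105, L_eff = 1 - 105/255 = 0.588235 (inverted)
t(4,2) = 4.38 - 3.970·0.588235 = 2.045
Σt over all 4·9 pixels = 2332399/25500 ≈ 91.4666275
V = pitch²·Σt = 0.82²·2332399/25500 = 61.502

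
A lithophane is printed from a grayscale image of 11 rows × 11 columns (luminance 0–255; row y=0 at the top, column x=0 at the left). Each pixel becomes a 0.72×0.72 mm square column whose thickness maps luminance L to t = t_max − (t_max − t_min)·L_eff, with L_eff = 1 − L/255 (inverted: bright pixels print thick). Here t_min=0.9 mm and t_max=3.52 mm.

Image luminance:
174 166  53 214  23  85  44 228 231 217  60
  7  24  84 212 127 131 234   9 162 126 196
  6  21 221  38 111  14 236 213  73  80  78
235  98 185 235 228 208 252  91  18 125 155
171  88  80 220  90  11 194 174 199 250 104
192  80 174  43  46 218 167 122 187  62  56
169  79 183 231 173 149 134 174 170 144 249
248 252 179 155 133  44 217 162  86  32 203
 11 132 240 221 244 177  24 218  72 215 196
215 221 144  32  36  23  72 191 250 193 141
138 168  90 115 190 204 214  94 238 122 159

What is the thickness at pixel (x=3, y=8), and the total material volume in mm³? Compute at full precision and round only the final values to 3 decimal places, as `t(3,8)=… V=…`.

t(3,8)=3.171 V=148.183

span = t_max - t_min = 3.52 - 0.9 = 2.620
L(3,8) = 221, L_eff = 1 - 221/255 = 0.133333 (inverted)
t(3,8) = 3.52 - 2.620·0.133333 = 3.171
Σt over all 11·11 pixels = 3644557/12750 ≈ 285.8476078
V = pitch²·Σt = 0.72²·3644557/12750 = 148.183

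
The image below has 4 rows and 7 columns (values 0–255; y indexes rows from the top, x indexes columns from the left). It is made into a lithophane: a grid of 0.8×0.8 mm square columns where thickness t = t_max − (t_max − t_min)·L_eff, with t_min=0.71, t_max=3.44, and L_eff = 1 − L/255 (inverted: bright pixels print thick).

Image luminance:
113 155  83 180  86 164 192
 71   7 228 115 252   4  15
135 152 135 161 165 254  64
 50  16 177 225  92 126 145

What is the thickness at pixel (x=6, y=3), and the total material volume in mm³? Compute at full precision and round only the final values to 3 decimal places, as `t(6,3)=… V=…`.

t(6,3)=2.262 V=37.129

span = t_max - t_min = 3.44 - 0.71 = 2.730
L(6,3) = 145, L_eff = 1 - 145/255 = 0.431373 (inverted)
t(6,3) = 3.44 - 2.730·0.431373 = 2.262
Σt over all 4·7 pixels = 246561/4250 ≈ 58.0143529
V = pitch²·Σt = 0.8²·246561/4250 = 37.129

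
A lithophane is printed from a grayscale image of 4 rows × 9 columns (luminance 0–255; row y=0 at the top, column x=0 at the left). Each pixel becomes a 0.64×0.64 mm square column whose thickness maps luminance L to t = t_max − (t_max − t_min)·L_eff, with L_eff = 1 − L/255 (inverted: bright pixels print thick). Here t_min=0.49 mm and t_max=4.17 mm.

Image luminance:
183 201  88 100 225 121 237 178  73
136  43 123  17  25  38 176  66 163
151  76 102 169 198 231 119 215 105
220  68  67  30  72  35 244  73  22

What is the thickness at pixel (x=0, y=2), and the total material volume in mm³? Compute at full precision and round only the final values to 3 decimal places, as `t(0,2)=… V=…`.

span = t_max - t_min = 4.17 - 0.49 = 3.680
L(0,2) = 151, L_eff = 1 - 151/255 = 0.407843 (inverted)
t(0,2) = 4.17 - 3.680·0.407843 = 2.669
Σt over all 4·9 pixels = 103267/1275 ≈ 80.9937255
V = pitch²·Σt = 0.64²·103267/1275 = 33.175

t(0,2)=2.669 V=33.175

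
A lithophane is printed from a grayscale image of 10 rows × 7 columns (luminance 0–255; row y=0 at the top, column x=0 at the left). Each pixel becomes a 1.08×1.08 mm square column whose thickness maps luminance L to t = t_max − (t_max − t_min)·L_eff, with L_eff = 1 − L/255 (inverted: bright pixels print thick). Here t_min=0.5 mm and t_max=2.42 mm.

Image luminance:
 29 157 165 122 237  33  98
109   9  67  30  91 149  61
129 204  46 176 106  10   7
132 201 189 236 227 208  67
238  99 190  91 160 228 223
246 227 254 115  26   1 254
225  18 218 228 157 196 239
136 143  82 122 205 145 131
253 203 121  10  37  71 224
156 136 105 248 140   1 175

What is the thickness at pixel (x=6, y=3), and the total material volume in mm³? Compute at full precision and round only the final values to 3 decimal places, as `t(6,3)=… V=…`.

t(6,3)=1.004 V=126.645

span = t_max - t_min = 2.42 - 0.5 = 1.920
L(6,3) = 67, L_eff = 1 - 67/255 = 0.737255 (inverted)
t(6,3) = 2.42 - 1.920·0.737255 = 1.004
Σt over all 10·7 pixels = 230727/2125 ≈ 108.5774118
V = pitch²·Σt = 1.08²·230727/2125 = 126.645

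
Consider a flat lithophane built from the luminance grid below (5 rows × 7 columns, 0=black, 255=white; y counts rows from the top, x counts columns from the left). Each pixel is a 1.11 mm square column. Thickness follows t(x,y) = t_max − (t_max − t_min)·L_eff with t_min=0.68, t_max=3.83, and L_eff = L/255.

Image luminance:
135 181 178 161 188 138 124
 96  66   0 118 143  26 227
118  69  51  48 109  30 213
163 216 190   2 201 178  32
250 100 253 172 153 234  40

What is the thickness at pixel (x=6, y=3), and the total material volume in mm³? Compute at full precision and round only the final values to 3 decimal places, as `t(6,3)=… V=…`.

t(6,3)=3.435 V=95.105

span = t_max - t_min = 3.83 - 0.68 = 3.150
L(6,3) = 32, L_eff = 32/255 = 0.125490
t(6,3) = 3.83 - 3.150·0.125490 = 3.435
Σt over all 5·7 pixels = 65611/850 ≈ 77.1894118
V = pitch²·Σt = 1.11²·65611/850 = 95.105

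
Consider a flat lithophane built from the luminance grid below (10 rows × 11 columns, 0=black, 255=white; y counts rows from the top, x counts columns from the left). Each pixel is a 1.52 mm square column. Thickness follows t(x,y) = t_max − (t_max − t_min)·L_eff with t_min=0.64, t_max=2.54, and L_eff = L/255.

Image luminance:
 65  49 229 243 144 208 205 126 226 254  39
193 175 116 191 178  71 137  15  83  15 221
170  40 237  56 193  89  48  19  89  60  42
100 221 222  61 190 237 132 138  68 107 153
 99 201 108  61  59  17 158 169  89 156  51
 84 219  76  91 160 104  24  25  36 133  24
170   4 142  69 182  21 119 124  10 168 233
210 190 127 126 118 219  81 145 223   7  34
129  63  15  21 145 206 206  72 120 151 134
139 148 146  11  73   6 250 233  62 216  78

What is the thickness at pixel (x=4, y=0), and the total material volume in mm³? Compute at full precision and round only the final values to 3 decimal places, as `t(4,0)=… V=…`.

span = t_max - t_min = 2.54 - 0.64 = 1.900
L(4,0) = 144, L_eff = 144/255 = 0.564706
t(4,0) = 2.54 - 1.900·0.564706 = 1.467
Σt over all 10·11 pixels = 5399/30 ≈ 179.9666667
V = pitch²·Σt = 1.52²·5399/30 = 415.795

t(4,0)=1.467 V=415.795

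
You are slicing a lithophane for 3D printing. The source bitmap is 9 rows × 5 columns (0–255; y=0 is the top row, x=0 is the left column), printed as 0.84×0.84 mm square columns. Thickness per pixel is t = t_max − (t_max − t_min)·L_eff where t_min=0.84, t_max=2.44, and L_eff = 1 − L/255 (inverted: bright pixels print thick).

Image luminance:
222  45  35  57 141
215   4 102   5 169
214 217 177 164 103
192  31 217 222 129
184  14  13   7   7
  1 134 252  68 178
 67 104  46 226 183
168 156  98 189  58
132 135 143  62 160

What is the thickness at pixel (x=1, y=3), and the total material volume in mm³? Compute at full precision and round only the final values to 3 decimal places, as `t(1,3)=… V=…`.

t(1,3)=1.035 V=50.783

span = t_max - t_min = 2.44 - 0.84 = 1.600
L(1,3) = 31, L_eff = 1 - 31/255 = 0.878431 (inverted)
t(1,3) = 2.44 - 1.600·0.878431 = 1.035
Σt over all 9·5 pixels = 91763/1275 ≈ 71.9709804
V = pitch²·Σt = 0.84²·91763/1275 = 50.783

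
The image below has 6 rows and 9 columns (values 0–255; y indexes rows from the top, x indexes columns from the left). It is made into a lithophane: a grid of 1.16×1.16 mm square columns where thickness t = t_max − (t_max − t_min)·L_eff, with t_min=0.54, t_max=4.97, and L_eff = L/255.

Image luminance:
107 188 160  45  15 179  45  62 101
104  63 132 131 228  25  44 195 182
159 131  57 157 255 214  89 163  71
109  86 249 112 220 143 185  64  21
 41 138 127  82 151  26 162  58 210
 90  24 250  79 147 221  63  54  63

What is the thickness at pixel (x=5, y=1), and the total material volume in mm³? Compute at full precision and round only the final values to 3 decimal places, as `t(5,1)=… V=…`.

t(5,1)=4.536 V=209.723

span = t_max - t_min = 4.97 - 0.54 = 4.430
L(5,1) = 25, L_eff = 25/255 = 0.098039
t(5,1) = 4.97 - 4.430·0.098039 = 4.536
Σt over all 6·9 pixels = 155.858
V = pitch²·Σt = 1.16²·155.858 = 209.723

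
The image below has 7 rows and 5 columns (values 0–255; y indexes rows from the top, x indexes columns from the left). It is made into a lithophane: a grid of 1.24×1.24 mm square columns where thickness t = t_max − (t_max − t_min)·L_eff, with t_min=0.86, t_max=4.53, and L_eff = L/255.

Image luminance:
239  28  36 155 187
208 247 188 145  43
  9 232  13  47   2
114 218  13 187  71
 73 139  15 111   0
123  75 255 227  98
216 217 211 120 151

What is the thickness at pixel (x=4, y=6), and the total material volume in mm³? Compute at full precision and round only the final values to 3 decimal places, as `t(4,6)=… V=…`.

t(4,6)=2.357 V=146.130

span = t_max - t_min = 4.53 - 0.86 = 3.670
L(4,6) = 151, L_eff = 151/255 = 0.592157
t(4,6) = 4.53 - 3.670·0.592157 = 2.357
Σt over all 7·5 pixels = 403909/4250 ≈ 95.0374118
V = pitch²·Σt = 1.24²·403909/4250 = 146.130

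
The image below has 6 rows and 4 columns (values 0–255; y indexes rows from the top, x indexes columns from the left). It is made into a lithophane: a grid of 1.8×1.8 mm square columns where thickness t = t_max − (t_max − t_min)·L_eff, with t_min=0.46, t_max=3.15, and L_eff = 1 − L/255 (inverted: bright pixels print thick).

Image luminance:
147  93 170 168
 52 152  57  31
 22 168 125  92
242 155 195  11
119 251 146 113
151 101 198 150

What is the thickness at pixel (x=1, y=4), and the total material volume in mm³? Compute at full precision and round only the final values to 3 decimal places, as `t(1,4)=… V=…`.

span = t_max - t_min = 3.15 - 0.46 = 2.690
L(1,4) = 251, L_eff = 1 - 251/255 = 0.015686 (inverted)
t(1,4) = 3.15 - 2.690·0.015686 = 3.108
Σt over all 6·4 pixels = 1117841/25500 ≈ 43.8369020
V = pitch²·Σt = 1.8²·1117841/25500 = 142.032

t(1,4)=3.108 V=142.032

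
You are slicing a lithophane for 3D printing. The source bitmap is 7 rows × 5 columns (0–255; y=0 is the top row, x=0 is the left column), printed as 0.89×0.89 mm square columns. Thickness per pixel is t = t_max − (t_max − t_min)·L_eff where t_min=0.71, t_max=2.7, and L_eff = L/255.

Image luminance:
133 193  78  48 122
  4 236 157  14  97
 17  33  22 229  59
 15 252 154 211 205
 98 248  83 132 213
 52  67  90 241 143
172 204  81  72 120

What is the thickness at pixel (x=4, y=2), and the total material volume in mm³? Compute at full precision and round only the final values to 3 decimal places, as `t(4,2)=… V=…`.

t(4,2)=2.240 V=48.304

span = t_max - t_min = 2.7 - 0.71 = 1.990
L(4,2) = 59, L_eff = 59/255 = 0.231373
t(4,2) = 2.7 - 1.990·0.231373 = 2.240
Σt over all 7·5 pixels = 311009/5100 ≈ 60.9821569
V = pitch²·Σt = 0.89²·311009/5100 = 48.304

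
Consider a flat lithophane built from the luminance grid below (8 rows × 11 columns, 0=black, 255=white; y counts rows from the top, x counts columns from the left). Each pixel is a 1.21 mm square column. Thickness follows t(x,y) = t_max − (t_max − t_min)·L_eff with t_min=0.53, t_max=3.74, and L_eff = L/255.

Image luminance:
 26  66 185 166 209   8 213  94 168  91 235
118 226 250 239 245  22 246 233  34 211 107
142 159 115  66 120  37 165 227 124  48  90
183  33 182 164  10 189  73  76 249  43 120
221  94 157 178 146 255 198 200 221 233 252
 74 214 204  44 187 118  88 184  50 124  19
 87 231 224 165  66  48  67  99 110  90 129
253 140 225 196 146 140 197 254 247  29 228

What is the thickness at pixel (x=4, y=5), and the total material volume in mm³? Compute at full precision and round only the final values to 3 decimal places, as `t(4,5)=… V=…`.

t(4,5)=1.386 V=245.236

span = t_max - t_min = 3.74 - 0.53 = 3.210
L(4,5) = 187, L_eff = 187/255 = 0.733333
t(4,5) = 3.74 - 3.210·0.733333 = 1.386
Σt over all 8·11 pixels = 1423747/8500 ≈ 167.4996471
V = pitch²·Σt = 1.21²·1423747/8500 = 245.236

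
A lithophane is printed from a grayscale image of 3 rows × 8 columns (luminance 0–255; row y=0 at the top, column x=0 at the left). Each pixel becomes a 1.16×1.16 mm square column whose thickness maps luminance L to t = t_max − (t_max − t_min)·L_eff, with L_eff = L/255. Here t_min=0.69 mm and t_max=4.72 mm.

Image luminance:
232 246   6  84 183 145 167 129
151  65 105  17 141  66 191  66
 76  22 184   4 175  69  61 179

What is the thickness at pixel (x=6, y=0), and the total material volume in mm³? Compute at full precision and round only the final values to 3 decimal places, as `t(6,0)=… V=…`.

t(6,0)=2.081 V=93.651

span = t_max - t_min = 4.72 - 0.69 = 4.030
L(6,0) = 167, L_eff = 167/255 = 0.654902
t(6,0) = 4.72 - 4.030·0.654902 = 2.081
Σt over all 3·8 pixels = 443687/6375 ≈ 69.5979608
V = pitch²·Σt = 1.16²·443687/6375 = 93.651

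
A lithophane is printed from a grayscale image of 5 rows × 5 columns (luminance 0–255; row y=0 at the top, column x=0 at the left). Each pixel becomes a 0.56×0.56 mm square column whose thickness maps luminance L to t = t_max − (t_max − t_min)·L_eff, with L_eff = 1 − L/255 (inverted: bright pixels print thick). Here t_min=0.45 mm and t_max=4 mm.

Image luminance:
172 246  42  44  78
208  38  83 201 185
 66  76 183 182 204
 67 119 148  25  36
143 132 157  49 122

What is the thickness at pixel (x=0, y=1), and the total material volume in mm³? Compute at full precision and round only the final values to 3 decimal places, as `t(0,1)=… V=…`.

t(0,1)=3.346 V=16.652

span = t_max - t_min = 4 - 0.45 = 3.550
L(0,1) = 208, L_eff = 1 - 208/255 = 0.184314 (inverted)
t(0,1) = 4 - 3.550·0.184314 = 3.346
Σt over all 5·5 pixels = 90267/1700 ≈ 53.0982353
V = pitch²·Σt = 0.56²·90267/1700 = 16.652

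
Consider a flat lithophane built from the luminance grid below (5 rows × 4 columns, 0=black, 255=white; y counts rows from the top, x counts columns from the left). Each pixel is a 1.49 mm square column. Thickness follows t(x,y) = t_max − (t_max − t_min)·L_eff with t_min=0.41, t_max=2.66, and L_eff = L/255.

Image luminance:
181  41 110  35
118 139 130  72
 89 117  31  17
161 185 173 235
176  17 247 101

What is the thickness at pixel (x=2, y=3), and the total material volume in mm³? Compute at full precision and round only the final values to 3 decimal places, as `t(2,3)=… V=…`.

span = t_max - t_min = 2.66 - 0.41 = 2.250
L(2,3) = 173, L_eff = 173/255 = 0.678431
t(2,3) = 2.66 - 2.250·0.678431 = 1.134
Σt over all 5·4 pixels = 10963/340 ≈ 32.2441176
V = pitch²·Σt = 1.49²·10963/340 = 71.585

t(2,3)=1.134 V=71.585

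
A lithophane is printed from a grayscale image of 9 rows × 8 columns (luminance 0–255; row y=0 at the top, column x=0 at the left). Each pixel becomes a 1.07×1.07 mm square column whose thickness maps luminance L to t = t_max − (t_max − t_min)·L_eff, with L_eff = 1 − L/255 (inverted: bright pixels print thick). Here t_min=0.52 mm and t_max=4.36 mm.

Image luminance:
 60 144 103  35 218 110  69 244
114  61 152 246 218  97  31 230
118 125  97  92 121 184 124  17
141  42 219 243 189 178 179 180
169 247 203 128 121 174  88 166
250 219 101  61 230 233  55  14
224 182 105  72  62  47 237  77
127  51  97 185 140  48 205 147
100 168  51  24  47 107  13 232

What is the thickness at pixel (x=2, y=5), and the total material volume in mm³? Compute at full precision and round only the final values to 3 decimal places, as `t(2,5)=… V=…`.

t(2,5)=2.041 V=208.170

span = t_max - t_min = 4.36 - 0.52 = 3.840
L(2,5) = 101, L_eff = 1 - 101/255 = 0.603922 (inverted)
t(2,5) = 4.36 - 3.840·0.603922 = 2.041
Σt over all 9·8 pixels = 181.824
V = pitch²·Σt = 1.07²·181.824 = 208.170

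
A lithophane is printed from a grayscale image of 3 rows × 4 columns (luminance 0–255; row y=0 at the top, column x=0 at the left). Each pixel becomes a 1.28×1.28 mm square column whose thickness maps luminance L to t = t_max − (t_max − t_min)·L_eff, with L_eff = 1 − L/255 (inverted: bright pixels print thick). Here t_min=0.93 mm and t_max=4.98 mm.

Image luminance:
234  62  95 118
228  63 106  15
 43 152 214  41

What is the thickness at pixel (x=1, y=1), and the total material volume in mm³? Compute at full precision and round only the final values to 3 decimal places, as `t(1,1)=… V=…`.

span = t_max - t_min = 4.98 - 0.93 = 4.050
L(1,1) = 63, L_eff = 1 - 63/255 = 0.752941 (inverted)
t(1,1) = 4.98 - 4.050·0.752941 = 1.931
Σt over all 3·4 pixels = 55989/1700 ≈ 32.9347059
V = pitch²·Σt = 1.28²·55989/1700 = 53.960

t(1,1)=1.931 V=53.960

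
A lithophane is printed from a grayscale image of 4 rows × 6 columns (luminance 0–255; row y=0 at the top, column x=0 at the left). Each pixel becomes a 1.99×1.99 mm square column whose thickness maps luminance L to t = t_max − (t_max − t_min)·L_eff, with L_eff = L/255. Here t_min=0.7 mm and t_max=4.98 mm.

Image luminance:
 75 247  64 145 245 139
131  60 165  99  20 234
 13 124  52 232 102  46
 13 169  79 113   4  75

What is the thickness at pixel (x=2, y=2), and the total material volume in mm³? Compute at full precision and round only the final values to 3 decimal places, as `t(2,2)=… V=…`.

span = t_max - t_min = 4.98 - 0.7 = 4.280
L(2,2) = 52, L_eff = 52/255 = 0.203922
t(2,2) = 4.98 - 4.280·0.203922 = 4.107
Σt over all 4·6 pixels = 159606/2125 ≈ 75.1087059
V = pitch²·Σt = 1.99²·159606/2125 = 297.438

t(2,2)=4.107 V=297.438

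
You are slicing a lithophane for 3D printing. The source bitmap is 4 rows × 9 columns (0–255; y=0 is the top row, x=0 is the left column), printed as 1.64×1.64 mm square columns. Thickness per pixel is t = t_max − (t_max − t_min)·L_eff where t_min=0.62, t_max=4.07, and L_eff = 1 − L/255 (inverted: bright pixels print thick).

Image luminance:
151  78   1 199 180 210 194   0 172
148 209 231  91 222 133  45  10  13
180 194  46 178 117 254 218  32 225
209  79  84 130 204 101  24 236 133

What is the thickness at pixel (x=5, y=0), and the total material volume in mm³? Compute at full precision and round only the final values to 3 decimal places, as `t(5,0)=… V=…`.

t(5,0)=3.461 V=239.465

span = t_max - t_min = 4.07 - 0.62 = 3.450
L(5,0) = 210, L_eff = 1 - 210/255 = 0.176471 (inverted)
t(5,0) = 4.07 - 3.450·0.176471 = 3.461
Σt over all 4·9 pixels = 151357/1700 ≈ 89.0335294
V = pitch²·Σt = 1.64²·151357/1700 = 239.465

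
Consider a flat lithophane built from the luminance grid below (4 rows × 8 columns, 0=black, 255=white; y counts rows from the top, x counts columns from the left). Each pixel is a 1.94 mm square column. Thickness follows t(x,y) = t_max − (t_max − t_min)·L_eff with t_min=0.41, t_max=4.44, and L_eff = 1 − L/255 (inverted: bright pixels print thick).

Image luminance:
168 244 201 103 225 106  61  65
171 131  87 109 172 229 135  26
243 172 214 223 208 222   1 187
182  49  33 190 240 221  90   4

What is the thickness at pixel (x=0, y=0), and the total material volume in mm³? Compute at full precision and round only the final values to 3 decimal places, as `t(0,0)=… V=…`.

span = t_max - t_min = 4.44 - 0.41 = 4.030
L(0,0) = 168, L_eff = 1 - 168/255 = 0.341176 (inverted)
t(0,0) = 4.44 - 4.030·0.341176 = 3.065
Σt over all 4·8 pixels = 558374/6375 ≈ 87.5880784
V = pitch²·Σt = 1.94²·558374/6375 = 329.646

t(0,0)=3.065 V=329.646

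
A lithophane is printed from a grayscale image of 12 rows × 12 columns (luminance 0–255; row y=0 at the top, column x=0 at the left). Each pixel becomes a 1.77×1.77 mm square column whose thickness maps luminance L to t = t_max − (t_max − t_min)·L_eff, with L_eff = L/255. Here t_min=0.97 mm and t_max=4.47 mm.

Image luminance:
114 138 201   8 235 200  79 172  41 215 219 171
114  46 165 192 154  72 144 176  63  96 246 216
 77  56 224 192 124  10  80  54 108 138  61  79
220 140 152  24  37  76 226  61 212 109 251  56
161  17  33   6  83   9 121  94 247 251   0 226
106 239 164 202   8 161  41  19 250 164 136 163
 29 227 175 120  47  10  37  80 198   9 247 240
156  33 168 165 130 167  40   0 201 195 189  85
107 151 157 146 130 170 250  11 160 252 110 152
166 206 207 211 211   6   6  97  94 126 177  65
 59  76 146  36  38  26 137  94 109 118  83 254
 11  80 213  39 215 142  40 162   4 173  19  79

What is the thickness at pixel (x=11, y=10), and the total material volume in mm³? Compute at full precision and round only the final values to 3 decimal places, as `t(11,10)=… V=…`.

t(11,10)=0.984 V=1250.573

span = t_max - t_min = 4.47 - 0.97 = 3.500
L(11,10) = 254, L_eff = 254/255 = 0.996078
t(11,10) = 4.47 - 3.500·0.996078 = 0.984
Σt over all 12·12 pixels = 169649/425 ≈ 399.1741176
V = pitch²·Σt = 1.77²·169649/425 = 1250.573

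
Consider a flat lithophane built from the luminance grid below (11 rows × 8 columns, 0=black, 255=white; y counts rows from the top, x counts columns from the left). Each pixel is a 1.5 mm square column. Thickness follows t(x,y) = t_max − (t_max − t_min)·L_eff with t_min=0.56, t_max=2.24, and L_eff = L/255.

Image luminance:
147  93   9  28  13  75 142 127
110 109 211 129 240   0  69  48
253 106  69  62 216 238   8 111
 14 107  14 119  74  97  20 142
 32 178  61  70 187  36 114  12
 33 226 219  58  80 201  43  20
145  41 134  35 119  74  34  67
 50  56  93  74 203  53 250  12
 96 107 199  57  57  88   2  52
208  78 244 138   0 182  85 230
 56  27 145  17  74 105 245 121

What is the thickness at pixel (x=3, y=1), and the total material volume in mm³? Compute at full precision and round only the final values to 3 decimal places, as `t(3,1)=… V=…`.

span = t_max - t_min = 2.24 - 0.56 = 1.680
L(3,1) = 129, L_eff = 129/255 = 0.505882
t(3,1) = 2.24 - 1.680·0.505882 = 1.390
Σt over all 11·8 pixels = 138.992
V = pitch²·Σt = 1.5²·138.992 = 312.732

t(3,1)=1.390 V=312.732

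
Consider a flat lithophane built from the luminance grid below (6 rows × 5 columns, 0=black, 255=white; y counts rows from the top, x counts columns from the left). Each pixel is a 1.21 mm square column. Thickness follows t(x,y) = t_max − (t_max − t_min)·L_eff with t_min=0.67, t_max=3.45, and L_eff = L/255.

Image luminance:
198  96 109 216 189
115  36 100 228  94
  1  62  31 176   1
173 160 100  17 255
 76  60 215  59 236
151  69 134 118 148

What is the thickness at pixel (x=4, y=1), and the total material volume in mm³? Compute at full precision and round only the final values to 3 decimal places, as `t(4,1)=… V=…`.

t(4,1)=2.425 V=93.706

span = t_max - t_min = 3.45 - 0.67 = 2.780
L(4,1) = 94, L_eff = 94/255 = 0.368627
t(4,1) = 3.45 - 2.780·0.368627 = 2.425
Σt over all 6·5 pixels = 408014/6375 ≈ 64.0021961
V = pitch²·Σt = 1.21²·408014/6375 = 93.706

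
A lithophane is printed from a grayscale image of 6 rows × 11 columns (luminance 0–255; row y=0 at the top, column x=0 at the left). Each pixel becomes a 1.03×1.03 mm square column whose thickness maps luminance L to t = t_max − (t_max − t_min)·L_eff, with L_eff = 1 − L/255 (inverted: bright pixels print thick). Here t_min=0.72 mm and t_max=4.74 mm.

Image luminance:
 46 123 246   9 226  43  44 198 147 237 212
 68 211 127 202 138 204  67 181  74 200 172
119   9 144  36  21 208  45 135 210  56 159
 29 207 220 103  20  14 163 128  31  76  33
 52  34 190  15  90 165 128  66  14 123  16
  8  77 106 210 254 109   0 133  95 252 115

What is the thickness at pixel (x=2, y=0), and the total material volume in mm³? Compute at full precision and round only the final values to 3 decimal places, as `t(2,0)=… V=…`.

span = t_max - t_min = 4.74 - 0.72 = 4.020
L(2,0) = 246, L_eff = 1 - 246/255 = 0.035294 (inverted)
t(2,0) = 4.74 - 4.020·0.035294 = 4.598
Σt over all 6·11 pixels = 710691/4250 ≈ 167.2214118
V = pitch²·Σt = 1.03²·710691/4250 = 177.405

t(2,0)=4.598 V=177.405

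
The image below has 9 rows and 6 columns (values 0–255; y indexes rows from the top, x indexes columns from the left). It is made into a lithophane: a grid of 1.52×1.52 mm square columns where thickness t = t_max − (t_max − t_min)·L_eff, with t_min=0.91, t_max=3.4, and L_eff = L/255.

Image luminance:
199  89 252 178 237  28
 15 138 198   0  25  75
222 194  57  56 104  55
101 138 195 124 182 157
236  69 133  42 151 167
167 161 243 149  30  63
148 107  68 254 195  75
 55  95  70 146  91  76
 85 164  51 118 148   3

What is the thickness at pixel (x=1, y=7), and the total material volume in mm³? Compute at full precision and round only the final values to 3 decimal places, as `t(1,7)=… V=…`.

span = t_max - t_min = 3.4 - 0.91 = 2.490
L(1,7) = 95, L_eff = 95/255 = 0.372549
t(1,7) = 3.4 - 2.490·0.372549 = 2.472
Σt over all 9·6 pixels = 119.358
V = pitch²·Σt = 1.52²·119.358 = 275.765

t(1,7)=2.472 V=275.765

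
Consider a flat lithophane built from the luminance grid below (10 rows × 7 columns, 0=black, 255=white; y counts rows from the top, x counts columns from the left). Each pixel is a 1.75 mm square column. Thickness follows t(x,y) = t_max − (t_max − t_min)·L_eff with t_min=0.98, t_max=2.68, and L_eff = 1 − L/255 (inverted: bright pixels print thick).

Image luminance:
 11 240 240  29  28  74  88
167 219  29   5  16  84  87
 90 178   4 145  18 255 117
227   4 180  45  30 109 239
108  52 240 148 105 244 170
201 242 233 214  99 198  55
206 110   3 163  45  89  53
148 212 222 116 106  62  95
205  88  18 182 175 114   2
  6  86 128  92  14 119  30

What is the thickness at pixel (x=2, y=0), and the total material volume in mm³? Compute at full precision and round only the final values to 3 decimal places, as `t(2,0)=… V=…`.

t(2,0)=2.580 V=376.606

span = t_max - t_min = 2.68 - 0.98 = 1.700
L(2,0) = 240, L_eff = 1 - 240/255 = 0.058824 (inverted)
t(2,0) = 2.68 - 1.700·0.058824 = 2.580
Σt over all 10·7 pixels = 9223/75 ≈ 122.9733333
V = pitch²·Σt = 1.75²·9223/75 = 376.606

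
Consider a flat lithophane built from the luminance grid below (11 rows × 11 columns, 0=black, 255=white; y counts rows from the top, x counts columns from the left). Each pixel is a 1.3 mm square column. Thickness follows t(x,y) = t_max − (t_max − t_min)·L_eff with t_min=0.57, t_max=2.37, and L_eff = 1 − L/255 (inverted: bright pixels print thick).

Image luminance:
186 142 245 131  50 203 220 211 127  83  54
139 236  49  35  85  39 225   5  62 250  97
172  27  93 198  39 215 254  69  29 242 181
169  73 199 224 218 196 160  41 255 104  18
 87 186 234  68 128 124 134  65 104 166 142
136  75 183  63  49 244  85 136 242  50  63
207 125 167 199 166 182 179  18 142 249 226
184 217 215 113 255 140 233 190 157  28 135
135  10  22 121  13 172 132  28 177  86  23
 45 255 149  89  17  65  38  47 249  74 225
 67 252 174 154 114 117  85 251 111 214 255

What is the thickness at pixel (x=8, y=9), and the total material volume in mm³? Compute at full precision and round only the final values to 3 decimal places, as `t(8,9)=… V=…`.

t(8,9)=2.328 V=313.478

span = t_max - t_min = 2.37 - 0.57 = 1.800
L(8,9) = 249, L_eff = 1 - 249/255 = 0.023529 (inverted)
t(8,9) = 2.37 - 1.800·0.023529 = 2.328
Σt over all 11·11 pixels = 185.49
V = pitch²·Σt = 1.3²·185.49 = 313.478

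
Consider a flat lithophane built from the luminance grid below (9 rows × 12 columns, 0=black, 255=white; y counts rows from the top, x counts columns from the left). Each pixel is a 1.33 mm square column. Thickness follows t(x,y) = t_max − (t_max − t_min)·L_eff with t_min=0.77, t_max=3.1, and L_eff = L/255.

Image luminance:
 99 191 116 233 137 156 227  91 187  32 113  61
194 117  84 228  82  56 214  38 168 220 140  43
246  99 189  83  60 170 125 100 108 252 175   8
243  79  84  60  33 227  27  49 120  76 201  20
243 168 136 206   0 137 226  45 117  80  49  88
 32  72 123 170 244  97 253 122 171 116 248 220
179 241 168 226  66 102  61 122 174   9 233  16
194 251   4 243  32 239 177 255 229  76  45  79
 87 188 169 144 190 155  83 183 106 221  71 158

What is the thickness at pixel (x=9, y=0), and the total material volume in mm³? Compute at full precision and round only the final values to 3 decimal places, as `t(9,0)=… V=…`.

span = t_max - t_min = 3.1 - 0.77 = 2.330
L(9,0) = 32, L_eff = 32/255 = 0.125490
t(9,0) = 3.1 - 2.330·0.125490 = 2.808
Σt over all 9·12 pixels = 51356/255 ≈ 201.3960784
V = pitch²·Σt = 1.33²·51356/255 = 356.250

t(9,0)=2.808 V=356.250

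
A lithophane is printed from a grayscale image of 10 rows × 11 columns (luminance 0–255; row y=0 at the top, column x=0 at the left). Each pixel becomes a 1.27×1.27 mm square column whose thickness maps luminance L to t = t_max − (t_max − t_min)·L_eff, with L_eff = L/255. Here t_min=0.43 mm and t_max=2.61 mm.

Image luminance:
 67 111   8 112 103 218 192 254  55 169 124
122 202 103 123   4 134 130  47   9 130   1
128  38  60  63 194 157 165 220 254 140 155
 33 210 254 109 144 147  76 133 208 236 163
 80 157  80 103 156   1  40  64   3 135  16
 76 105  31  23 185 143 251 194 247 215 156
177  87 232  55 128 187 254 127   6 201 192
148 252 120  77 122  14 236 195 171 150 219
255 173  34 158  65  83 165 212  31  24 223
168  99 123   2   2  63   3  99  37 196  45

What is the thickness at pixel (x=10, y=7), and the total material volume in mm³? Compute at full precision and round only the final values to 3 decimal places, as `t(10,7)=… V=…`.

t(10,7)=0.738 V=273.110

span = t_max - t_min = 2.61 - 0.43 = 2.180
L(10,7) = 219, L_eff = 219/255 = 0.858824
t(10,7) = 2.61 - 2.180·0.858824 = 0.738
Σt over all 10·11 pixels = 719647/4250 ≈ 169.3287059
V = pitch²·Σt = 1.27²·719647/4250 = 273.110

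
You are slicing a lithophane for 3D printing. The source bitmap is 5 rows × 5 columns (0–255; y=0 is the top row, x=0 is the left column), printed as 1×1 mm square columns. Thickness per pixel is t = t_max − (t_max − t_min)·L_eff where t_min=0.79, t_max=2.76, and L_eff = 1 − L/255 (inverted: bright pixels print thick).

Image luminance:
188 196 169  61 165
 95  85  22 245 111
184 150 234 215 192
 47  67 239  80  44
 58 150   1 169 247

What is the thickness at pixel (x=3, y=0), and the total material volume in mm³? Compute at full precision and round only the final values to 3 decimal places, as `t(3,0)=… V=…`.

span = t_max - t_min = 2.76 - 0.79 = 1.970
L(3,0) = 61, L_eff = 1 - 61/255 = 0.760784 (inverted)
t(3,0) = 2.76 - 1.970·0.760784 = 1.261
Σt over all 5·5 pixels = 392061/8500 ≈ 46.1248235
V = pitch²·Σt = 1²·392061/8500 = 46.125

t(3,0)=1.261 V=46.125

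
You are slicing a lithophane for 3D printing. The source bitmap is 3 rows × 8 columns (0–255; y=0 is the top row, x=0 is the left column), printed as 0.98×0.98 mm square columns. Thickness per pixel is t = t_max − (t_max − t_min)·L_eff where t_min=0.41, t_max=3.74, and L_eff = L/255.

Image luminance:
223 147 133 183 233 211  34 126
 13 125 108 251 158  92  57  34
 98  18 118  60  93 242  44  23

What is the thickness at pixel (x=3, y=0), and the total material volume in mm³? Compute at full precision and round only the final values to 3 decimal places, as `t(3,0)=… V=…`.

span = t_max - t_min = 3.74 - 0.41 = 3.330
L(3,0) = 183, L_eff = 183/255 = 0.717647
t(3,0) = 3.74 - 3.330·0.717647 = 1.350
Σt over all 3·8 pixels = 112374/2125 ≈ 52.8818824
V = pitch²·Σt = 0.98²·112374/2125 = 50.788

t(3,0)=1.350 V=50.788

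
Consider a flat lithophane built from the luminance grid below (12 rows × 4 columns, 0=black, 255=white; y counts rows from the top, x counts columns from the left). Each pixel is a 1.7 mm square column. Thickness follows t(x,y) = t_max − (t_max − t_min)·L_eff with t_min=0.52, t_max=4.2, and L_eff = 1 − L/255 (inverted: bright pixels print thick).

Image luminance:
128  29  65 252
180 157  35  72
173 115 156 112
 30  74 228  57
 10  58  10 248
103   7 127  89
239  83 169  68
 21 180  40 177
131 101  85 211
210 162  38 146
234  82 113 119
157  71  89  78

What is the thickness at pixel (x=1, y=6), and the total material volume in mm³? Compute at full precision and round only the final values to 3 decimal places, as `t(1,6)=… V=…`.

span = t_max - t_min = 4.2 - 0.52 = 3.680
L(1,6) = 83, L_eff = 1 - 83/255 = 0.674510 (inverted)
t(1,6) = 4.2 - 3.680·0.674510 = 1.718
Σt over all 12·4 pixels = 666868/6375 ≈ 104.6067451
V = pitch²·Σt = 1.7²·666868/6375 = 302.313

t(1,6)=1.718 V=302.313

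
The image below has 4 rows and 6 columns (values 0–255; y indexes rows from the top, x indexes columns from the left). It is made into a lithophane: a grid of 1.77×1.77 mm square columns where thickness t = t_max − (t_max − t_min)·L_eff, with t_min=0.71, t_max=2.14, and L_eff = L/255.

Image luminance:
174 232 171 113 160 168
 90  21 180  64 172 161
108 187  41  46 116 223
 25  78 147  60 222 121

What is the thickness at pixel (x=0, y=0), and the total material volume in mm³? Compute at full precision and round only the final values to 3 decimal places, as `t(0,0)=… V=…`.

t(0,0)=1.164 V=106.794

span = t_max - t_min = 2.14 - 0.71 = 1.430
L(0,0) = 174, L_eff = 174/255 = 0.682353
t(0,0) = 2.14 - 1.430·0.682353 = 1.164
Σt over all 4·6 pixels = 43462/1275 ≈ 34.0878431
V = pitch²·Σt = 1.77²·43462/1275 = 106.794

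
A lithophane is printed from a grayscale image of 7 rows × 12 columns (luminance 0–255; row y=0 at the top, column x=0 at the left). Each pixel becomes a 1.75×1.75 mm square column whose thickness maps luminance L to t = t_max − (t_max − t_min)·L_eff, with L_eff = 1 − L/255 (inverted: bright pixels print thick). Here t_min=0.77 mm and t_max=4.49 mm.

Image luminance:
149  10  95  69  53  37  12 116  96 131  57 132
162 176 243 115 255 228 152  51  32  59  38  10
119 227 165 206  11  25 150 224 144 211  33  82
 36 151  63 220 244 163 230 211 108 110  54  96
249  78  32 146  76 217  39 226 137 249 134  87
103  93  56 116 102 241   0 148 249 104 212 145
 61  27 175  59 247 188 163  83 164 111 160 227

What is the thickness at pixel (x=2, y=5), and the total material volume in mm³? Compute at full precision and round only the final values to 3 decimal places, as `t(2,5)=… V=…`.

t(2,5)=1.587 V=674.557

span = t_max - t_min = 4.49 - 0.77 = 3.720
L(2,5) = 56, L_eff = 1 - 56/255 = 0.780392 (inverted)
t(2,5) = 4.49 - 3.720·0.780392 = 1.587
Σt over all 7·12 pixels = 93612/425 ≈ 220.2635294
V = pitch²·Σt = 1.75²·93612/425 = 674.557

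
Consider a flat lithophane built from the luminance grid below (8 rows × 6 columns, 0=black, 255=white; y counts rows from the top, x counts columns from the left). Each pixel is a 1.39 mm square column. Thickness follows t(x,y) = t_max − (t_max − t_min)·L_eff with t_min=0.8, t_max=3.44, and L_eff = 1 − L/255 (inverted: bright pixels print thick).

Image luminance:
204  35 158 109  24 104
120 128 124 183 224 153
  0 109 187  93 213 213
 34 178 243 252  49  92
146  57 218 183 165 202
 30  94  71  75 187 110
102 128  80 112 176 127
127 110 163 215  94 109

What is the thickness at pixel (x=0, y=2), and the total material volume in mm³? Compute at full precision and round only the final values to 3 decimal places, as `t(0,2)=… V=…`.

t(0,2)=0.800 V=200.411

span = t_max - t_min = 3.44 - 0.8 = 2.640
L(0,2) = 0, L_eff = 1 - 0/255 = 1.000000 (inverted)
t(0,2) = 3.44 - 2.640·1.000000 = 0.800
Σt over all 8·6 pixels = 44084/425 ≈ 103.7270588
V = pitch²·Σt = 1.39²·44084/425 = 200.411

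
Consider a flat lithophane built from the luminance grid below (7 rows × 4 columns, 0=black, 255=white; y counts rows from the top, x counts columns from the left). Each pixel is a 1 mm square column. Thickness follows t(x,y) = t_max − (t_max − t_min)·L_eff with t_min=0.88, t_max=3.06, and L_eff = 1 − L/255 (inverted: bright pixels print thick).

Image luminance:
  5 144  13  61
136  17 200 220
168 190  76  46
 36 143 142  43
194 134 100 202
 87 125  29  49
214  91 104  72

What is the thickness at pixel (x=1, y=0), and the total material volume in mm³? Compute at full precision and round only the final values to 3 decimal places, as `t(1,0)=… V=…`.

span = t_max - t_min = 3.06 - 0.88 = 2.180
L(1,0) = 144, L_eff = 1 - 144/255 = 0.435294 (inverted)
t(1,0) = 3.06 - 2.180·0.435294 = 2.111
Σt over all 7·4 pixels = 645629/12750 ≈ 50.6375686
V = pitch²·Σt = 1²·645629/12750 = 50.638

t(1,0)=2.111 V=50.638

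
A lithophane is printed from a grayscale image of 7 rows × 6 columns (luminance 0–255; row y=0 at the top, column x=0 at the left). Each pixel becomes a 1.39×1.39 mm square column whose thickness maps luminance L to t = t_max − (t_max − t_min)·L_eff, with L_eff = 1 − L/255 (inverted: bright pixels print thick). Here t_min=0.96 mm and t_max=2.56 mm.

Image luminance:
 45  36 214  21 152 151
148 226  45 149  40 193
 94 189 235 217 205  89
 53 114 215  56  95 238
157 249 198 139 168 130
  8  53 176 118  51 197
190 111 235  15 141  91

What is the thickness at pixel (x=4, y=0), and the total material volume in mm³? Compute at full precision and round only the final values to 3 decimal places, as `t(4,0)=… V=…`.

t(4,0)=1.914 V=146.361

span = t_max - t_min = 2.56 - 0.96 = 1.600
L(4,0) = 152, L_eff = 1 - 152/255 = 0.403922 (inverted)
t(4,0) = 2.56 - 1.600·0.403922 = 1.914
Σt over all 7·6 pixels = 96584/1275 ≈ 75.7521569
V = pitch²·Σt = 1.39²·96584/1275 = 146.361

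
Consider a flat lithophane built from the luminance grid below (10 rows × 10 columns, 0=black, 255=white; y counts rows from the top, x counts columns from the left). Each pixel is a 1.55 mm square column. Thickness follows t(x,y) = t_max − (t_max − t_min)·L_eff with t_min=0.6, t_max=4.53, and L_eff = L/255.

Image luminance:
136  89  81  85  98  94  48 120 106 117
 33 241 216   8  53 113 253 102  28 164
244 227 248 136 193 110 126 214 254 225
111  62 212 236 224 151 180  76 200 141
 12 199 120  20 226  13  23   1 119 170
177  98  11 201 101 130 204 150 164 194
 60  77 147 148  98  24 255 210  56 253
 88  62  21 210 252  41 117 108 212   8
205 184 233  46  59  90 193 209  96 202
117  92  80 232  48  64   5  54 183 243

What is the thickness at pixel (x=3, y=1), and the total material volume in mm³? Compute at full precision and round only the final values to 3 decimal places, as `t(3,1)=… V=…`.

t(3,1)=4.407 V=600.690

span = t_max - t_min = 4.53 - 0.6 = 3.930
L(3,1) = 8, L_eff = 8/255 = 0.031373
t(3,1) = 4.53 - 3.930·0.031373 = 4.407
Σt over all 10·10 pixels = 212523/850 ≈ 250.0270588
V = pitch²·Σt = 1.55²·212523/850 = 600.690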